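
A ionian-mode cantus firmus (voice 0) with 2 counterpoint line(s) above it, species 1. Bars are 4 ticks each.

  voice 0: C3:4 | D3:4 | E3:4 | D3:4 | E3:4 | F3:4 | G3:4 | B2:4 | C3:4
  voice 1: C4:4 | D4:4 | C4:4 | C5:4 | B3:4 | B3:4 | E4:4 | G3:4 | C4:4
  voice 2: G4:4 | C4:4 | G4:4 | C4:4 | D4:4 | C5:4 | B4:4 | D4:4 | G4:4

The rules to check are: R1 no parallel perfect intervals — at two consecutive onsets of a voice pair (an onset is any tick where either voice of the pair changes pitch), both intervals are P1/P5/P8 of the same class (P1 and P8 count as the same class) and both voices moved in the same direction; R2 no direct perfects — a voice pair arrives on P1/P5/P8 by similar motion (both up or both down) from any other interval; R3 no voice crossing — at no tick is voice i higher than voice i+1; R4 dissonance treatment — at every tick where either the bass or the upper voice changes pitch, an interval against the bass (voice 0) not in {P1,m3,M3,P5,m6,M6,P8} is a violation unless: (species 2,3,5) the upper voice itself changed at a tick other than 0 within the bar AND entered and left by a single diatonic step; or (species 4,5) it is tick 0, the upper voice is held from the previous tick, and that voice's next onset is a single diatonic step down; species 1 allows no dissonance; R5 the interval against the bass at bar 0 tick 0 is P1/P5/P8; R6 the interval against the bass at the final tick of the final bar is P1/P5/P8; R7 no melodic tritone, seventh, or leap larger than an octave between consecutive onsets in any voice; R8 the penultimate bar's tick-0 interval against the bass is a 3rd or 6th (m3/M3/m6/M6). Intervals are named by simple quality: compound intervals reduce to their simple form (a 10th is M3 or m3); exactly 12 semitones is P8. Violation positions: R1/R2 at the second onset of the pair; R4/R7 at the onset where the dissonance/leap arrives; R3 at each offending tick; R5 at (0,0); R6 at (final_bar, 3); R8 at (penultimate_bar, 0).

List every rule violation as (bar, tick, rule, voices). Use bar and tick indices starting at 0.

bar 0: v0=C3 v1=C4 v2=G4 downbeat P5
bar 1: v0=D3 v1=D4 v2=C4 downbeat m7
bar 2: v0=E3 v1=C4 v2=G4 downbeat m3
bar 3: v0=D3 v1=C5 v2=C4 downbeat m7
bar 4: v0=E3 v1=B3 v2=D4 downbeat m7
bar 5: v0=F3 v1=B3 v2=C5 downbeat P5
bar 6: v0=G3 v1=E4 v2=B4 downbeat M3
bar 7: v0=B2 v1=G3 v2=D4 downbeat m3
bar 8: v0=C3 v1=C4 v2=G4 downbeat P5
  -> R1 @ bar 1 tick 0 v(0, 1): C3/C4 P8 -> D3/D4 P8 similar
  -> R3 @ bar 1 tick 0 v(1, 2): D4 above C4
  -> R4 @ bar 1 tick 0 v(0, 2): D3/C4 m7 untreated
  -> R3 @ bar 1 tick 1 v(1, 2): D4 above C4
  -> R3 @ bar 1 tick 2 v(1, 2): D4 above C4
  -> R3 @ bar 1 tick 3 v(1, 2): D4 above C4
  -> R3 @ bar 3 tick 0 v(1, 2): C5 above C4
  -> R4 @ bar 3 tick 0 v(0, 1): D3/C5 m7 untreated
  -> R4 @ bar 3 tick 0 v(0, 2): D3/C4 m7 untreated
  -> R3 @ bar 3 tick 1 v(1, 2): C5 above C4
  -> R3 @ bar 3 tick 2 v(1, 2): C5 above C4
  -> R3 @ bar 3 tick 3 v(1, 2): C5 above C4
  -> R4 @ bar 4 tick 0 v(0, 2): E3/D4 m7 untreated
  -> R7 @ bar 4 tick 0 v(1,): C5->B3 leap 13st
  -> R2 @ bar 5 tick 0 v(0, 2): E3/D4 m7 -> F3/C5 P5 similar
  -> R4 @ bar 5 tick 0 v(0, 1): F3/B3 TT untreated
  -> R7 @ bar 5 tick 0 v(2,): D4->C5 leap 10st
  -> R1 @ bar 7 tick 0 v(1, 2): E4/B4 P5 -> G3/D4 P5 similar
  -> R1 @ bar 8 tick 0 v(1, 2): G3/D4 P5 -> C4/G4 P5 similar
  -> R2 @ bar 8 tick 0 v(0, 1): B2/G3 m6 -> C3/C4 P8 similar
  -> R2 @ bar 8 tick 0 v(0, 2): B2/D4 m3 -> C3/G4 P5 similar

(1, 0, R1, (0, 1))
(1, 0, R3, (1, 2))
(1, 0, R4, (0, 2))
(1, 1, R3, (1, 2))
(1, 2, R3, (1, 2))
(1, 3, R3, (1, 2))
(3, 0, R3, (1, 2))
(3, 0, R4, (0, 1))
(3, 0, R4, (0, 2))
(3, 1, R3, (1, 2))
(3, 2, R3, (1, 2))
(3, 3, R3, (1, 2))
(4, 0, R4, (0, 2))
(4, 0, R7, (1,))
(5, 0, R2, (0, 2))
(5, 0, R4, (0, 1))
(5, 0, R7, (2,))
(7, 0, R1, (1, 2))
(8, 0, R1, (1, 2))
(8, 0, R2, (0, 1))
(8, 0, R2, (0, 2))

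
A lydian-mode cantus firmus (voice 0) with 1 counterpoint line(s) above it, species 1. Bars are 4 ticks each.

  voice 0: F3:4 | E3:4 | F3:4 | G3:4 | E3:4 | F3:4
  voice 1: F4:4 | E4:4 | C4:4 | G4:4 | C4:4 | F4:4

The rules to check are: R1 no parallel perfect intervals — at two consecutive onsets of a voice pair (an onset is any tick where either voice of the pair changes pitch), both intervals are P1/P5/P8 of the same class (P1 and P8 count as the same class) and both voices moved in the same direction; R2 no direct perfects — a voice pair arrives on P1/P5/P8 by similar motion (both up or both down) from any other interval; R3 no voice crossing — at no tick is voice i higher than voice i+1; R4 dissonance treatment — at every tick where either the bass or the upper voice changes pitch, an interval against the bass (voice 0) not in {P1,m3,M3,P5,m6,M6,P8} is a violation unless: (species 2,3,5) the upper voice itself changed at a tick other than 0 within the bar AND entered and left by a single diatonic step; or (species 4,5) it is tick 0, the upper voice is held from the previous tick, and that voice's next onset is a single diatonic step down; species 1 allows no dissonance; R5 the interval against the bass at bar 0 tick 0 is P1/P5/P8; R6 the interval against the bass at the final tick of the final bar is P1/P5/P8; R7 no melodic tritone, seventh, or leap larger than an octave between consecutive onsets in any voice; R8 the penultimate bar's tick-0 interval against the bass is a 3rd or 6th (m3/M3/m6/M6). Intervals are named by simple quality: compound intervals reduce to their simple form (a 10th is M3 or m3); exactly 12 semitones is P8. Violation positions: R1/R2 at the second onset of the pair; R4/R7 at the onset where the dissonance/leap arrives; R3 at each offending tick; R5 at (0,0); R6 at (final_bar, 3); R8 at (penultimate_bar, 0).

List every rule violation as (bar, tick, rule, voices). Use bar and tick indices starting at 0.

(1, 0, R1, (0, 1))
(3, 0, R2, (0, 1))
(5, 0, R2, (0, 1))

bar 0: v0=F3 v1=F4 downbeat P8
bar 1: v0=E3 v1=E4 downbeat P8
bar 2: v0=F3 v1=C4 downbeat P5
bar 3: v0=G3 v1=G4 downbeat P8
bar 4: v0=E3 v1=C4 downbeat m6
bar 5: v0=F3 v1=F4 downbeat P8
  -> R1 @ bar 1 tick 0 v(0, 1): F3/F4 P8 -> E3/E4 P8 similar
  -> R2 @ bar 3 tick 0 v(0, 1): F3/C4 P5 -> G3/G4 P8 similar
  -> R2 @ bar 5 tick 0 v(0, 1): E3/C4 m6 -> F3/F4 P8 similar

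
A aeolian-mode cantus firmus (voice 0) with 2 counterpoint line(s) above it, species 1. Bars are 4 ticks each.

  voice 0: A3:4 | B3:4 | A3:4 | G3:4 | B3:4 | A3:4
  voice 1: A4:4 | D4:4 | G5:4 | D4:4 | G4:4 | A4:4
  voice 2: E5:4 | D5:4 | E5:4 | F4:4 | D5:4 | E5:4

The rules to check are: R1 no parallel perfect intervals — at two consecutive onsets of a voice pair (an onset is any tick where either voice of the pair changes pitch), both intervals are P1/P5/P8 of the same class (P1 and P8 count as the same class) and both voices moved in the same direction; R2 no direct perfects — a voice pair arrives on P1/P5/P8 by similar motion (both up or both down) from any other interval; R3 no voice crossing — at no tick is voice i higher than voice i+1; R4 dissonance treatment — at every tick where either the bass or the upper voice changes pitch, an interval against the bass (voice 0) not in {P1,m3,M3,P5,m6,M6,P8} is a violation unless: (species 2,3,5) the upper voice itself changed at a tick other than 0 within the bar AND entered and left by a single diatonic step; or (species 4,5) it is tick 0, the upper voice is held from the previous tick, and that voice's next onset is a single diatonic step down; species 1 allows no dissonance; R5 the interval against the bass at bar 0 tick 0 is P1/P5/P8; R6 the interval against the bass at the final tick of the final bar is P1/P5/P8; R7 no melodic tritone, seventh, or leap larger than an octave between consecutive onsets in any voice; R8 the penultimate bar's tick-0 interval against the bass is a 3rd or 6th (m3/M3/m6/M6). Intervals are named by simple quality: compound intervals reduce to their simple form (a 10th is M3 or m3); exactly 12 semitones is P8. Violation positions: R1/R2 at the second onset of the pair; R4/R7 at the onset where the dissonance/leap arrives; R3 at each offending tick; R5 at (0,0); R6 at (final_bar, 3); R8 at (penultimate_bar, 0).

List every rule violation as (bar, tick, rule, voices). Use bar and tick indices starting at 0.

bar 0: v0=A3 v1=A4 v2=E5 downbeat P5
bar 1: v0=B3 v1=D4 v2=D5 downbeat m3
bar 2: v0=A3 v1=G5 v2=E5 downbeat P5
bar 3: v0=G3 v1=D4 v2=F4 downbeat m7
bar 4: v0=B3 v1=G4 v2=D5 downbeat m3
bar 5: v0=A3 v1=A4 v2=E5 downbeat P5
  -> R2 @ bar 1 tick 0 v(1, 2): A4/E5 P5 -> D4/D5 P8 similar
  -> R3 @ bar 2 tick 0 v(1, 2): G5 above E5
  -> R4 @ bar 2 tick 0 v(0, 1): A3/G5 m7 untreated
  -> R7 @ bar 2 tick 0 v(1,): D4->G5 leap 17st
  -> R3 @ bar 2 tick 1 v(1, 2): G5 above E5
  -> R3 @ bar 2 tick 2 v(1, 2): G5 above E5
  -> R3 @ bar 2 tick 3 v(1, 2): G5 above E5
  -> R2 @ bar 3 tick 0 v(0, 1): A3/G5 m7 -> G3/D4 P5 similar
  -> R4 @ bar 3 tick 0 v(0, 2): G3/F4 m7 untreated
  -> R7 @ bar 3 tick 0 v(1,): G5->D4 leap 17st
  -> R7 @ bar 3 tick 0 v(2,): E5->F4 leap 11st
  -> R2 @ bar 4 tick 0 v(1, 2): D4/F4 m3 -> G4/D5 P5 similar
  -> R1 @ bar 5 tick 0 v(1, 2): G4/D5 P5 -> A4/E5 P5 similar

(1, 0, R2, (1, 2))
(2, 0, R3, (1, 2))
(2, 0, R4, (0, 1))
(2, 0, R7, (1,))
(2, 1, R3, (1, 2))
(2, 2, R3, (1, 2))
(2, 3, R3, (1, 2))
(3, 0, R2, (0, 1))
(3, 0, R4, (0, 2))
(3, 0, R7, (1,))
(3, 0, R7, (2,))
(4, 0, R2, (1, 2))
(5, 0, R1, (1, 2))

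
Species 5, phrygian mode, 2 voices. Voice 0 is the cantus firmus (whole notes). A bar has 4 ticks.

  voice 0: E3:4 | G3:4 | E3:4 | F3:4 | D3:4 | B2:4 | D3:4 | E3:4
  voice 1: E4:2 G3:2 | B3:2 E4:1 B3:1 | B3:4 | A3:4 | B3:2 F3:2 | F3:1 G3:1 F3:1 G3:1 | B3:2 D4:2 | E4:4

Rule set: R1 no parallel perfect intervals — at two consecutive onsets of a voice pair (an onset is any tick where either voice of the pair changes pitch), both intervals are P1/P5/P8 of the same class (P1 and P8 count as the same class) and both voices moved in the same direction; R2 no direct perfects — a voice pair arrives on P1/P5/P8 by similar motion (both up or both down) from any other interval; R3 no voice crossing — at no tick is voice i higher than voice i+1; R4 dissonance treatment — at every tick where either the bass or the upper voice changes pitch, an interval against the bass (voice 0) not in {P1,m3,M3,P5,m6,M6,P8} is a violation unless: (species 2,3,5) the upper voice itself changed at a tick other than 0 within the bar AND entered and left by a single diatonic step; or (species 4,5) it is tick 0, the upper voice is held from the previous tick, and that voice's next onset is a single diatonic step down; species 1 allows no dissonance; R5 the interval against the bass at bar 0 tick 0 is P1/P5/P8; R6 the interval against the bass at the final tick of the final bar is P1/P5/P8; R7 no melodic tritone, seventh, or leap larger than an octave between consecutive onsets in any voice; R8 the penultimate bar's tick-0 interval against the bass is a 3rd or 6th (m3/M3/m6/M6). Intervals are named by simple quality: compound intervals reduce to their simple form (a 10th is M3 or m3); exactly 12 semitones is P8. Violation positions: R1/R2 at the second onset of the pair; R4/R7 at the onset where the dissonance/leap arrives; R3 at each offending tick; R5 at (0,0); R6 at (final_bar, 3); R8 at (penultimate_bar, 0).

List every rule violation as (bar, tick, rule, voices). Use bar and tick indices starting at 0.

(4, 2, R7, (1,))
(5, 0, R4, (0, 1))
(7, 0, R1, (0, 1))

bar 0: v0=E3 v1=E4 downbeat P8
bar 1: v0=G3 v1=B3 downbeat M3
bar 2: v0=E3 v1=B3 downbeat P5
bar 3: v0=F3 v1=A3 downbeat M3
bar 4: v0=D3 v1=B3 downbeat M6
bar 5: v0=B2 v1=F3 downbeat TT
bar 6: v0=D3 v1=B3 downbeat M6
bar 7: v0=E3 v1=E4 downbeat P8
  -> R7 @ bar 4 tick 2 v(1,): B3->F3 leap 6st
  -> R4 @ bar 5 tick 0 v(0, 1): B2/F3 TT untreated
  -> R1 @ bar 7 tick 0 v(0, 1): D3/D4 P8 -> E3/E4 P8 similar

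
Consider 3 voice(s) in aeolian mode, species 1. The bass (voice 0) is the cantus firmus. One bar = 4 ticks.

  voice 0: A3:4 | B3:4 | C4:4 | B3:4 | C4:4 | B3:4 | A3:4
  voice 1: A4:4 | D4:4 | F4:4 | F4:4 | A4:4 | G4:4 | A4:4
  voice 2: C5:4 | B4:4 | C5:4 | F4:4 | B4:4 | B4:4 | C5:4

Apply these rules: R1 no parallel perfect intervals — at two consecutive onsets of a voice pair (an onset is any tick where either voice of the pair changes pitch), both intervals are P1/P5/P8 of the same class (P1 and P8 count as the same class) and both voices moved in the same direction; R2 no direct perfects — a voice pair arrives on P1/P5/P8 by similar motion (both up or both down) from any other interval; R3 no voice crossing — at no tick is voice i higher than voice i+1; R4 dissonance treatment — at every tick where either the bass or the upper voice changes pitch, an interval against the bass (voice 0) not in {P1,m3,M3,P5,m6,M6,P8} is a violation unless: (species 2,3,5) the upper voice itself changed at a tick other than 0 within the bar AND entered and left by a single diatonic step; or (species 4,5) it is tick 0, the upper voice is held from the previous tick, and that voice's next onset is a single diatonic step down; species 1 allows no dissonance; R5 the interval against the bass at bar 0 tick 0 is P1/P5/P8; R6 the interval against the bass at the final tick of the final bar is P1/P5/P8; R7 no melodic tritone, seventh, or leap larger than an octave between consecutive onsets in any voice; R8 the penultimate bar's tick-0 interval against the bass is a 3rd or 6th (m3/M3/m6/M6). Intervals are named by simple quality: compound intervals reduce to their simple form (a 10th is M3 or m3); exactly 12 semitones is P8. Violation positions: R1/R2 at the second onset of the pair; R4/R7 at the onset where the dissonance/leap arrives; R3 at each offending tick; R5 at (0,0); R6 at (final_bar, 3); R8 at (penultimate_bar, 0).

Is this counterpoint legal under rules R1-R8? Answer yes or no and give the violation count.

No (10 violations)

bar 0: v0=A3 v1=A4 v2=C5 (m3)
bar 1: v0=B3 v1=D4 v2=B4 (P8)
bar 2: v0=C4 v1=F4 v2=C5 (P8)
bar 3: v0=B3 v1=F4 v2=F4 (TT)
bar 4: v0=C4 v1=A4 v2=B4 (M7)
bar 5: v0=B3 v1=G4 v2=B4 (P8)
bar 6: v0=A3 v1=A4 v2=C5 (m3)
  R5 @ bar0.0: opens on m3
  R1 @ bar2.0: B3/B4 P8 -> C4/C5 P8 similar
  R2 @ bar2.0: D4/B4 M6 -> F4/C5 P5 similar
  R4 @ bar2.0: C4/F4 P4 untreated
  R4 @ bar3.0: B3/F4 TT untreated
  R4 @ bar3.0: B3/F4 TT untreated
  R4 @ bar4.0: C4/B4 M7 untreated
  R7 @ bar4.0: F4->B4 leap 6st
  R8 @ bar5.0: penult P8 not 3rd/6th
  R6 @ bar6.3: closes on m3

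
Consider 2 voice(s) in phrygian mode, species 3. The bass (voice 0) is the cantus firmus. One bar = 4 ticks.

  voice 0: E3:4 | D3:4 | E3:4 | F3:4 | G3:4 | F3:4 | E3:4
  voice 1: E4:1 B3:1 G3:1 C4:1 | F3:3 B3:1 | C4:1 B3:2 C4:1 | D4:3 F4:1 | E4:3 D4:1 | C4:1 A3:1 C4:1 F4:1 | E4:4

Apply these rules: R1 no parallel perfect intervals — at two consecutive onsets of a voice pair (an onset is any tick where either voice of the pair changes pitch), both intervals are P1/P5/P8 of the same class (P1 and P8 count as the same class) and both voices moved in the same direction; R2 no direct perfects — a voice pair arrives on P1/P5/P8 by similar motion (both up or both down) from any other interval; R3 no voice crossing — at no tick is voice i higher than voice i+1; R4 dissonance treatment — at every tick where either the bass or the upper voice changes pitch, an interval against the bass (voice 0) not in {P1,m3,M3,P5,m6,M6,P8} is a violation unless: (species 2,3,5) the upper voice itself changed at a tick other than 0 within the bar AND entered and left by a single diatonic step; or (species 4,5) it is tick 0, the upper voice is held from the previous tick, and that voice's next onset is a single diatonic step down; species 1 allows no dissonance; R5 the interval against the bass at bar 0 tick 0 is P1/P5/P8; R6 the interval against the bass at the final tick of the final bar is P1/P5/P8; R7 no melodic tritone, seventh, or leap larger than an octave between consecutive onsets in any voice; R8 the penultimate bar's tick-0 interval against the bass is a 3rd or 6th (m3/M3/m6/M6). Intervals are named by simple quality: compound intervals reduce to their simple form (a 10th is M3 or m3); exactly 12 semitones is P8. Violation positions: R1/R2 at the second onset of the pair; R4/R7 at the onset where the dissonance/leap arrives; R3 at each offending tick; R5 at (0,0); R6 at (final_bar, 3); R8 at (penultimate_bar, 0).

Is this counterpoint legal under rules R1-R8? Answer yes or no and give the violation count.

No (4 violations)

bar 0: v0=E3 v1=E4 (P8)
bar 1: v0=D3 v1=F3 (m3)
bar 2: v0=E3 v1=C4 (m6)
bar 3: v0=F3 v1=D4 (M6)
bar 4: v0=G3 v1=E4 (M6)
bar 5: v0=F3 v1=C4 (P5)
bar 6: v0=E3 v1=E4 (P8)
  R7 @ bar1.3: F3->B3 leap 6st
  R1 @ bar5.0: G3/D4 P5 -> F3/C4 P5 similar
  R8 @ bar5.0: penult P5 not 3rd/6th
  R1 @ bar6.0: F3/F4 P8 -> E3/E4 P8 similar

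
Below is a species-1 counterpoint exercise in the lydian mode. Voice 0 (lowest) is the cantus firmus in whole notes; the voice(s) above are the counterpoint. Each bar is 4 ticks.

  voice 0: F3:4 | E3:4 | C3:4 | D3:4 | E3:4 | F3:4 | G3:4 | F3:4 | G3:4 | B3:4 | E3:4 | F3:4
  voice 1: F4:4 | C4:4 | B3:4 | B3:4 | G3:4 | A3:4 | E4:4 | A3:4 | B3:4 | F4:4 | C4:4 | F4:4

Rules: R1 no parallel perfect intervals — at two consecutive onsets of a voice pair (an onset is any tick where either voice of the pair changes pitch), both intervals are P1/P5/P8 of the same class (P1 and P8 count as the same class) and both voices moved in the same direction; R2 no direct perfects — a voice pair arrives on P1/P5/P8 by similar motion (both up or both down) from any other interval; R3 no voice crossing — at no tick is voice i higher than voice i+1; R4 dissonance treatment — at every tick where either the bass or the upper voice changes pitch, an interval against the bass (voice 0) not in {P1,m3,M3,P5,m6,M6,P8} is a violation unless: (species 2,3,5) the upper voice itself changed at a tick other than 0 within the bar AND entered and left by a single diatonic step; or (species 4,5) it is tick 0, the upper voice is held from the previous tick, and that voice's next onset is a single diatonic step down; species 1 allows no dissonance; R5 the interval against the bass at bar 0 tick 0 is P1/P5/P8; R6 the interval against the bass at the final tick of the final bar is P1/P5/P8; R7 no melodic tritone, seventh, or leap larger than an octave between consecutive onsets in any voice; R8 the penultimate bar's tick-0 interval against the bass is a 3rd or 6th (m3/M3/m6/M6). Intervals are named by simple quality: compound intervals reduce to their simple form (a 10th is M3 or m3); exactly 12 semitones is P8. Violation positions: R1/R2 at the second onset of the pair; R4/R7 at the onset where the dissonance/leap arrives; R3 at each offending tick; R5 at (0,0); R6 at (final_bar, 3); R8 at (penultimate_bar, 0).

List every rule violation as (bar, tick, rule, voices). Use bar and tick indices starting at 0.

(2, 0, R4, (0, 1))
(9, 0, R4, (0, 1))
(9, 0, R7, (1,))
(11, 0, R2, (0, 1))

bar 0: v0=F3 v1=F4 downbeat P8
bar 1: v0=E3 v1=C4 downbeat m6
bar 2: v0=C3 v1=B3 downbeat M7
bar 3: v0=D3 v1=B3 downbeat M6
bar 4: v0=E3 v1=G3 downbeat m3
bar 5: v0=F3 v1=A3 downbeat M3
bar 6: v0=G3 v1=E4 downbeat M6
bar 7: v0=F3 v1=A3 downbeat M3
bar 8: v0=G3 v1=B3 downbeat M3
bar 9: v0=B3 v1=F4 downbeat TT
bar 10: v0=E3 v1=C4 downbeat m6
bar 11: v0=F3 v1=F4 downbeat P8
  -> R4 @ bar 2 tick 0 v(0, 1): C3/B3 M7 untreated
  -> R4 @ bar 9 tick 0 v(0, 1): B3/F4 TT untreated
  -> R7 @ bar 9 tick 0 v(1,): B3->F4 leap 6st
  -> R2 @ bar 11 tick 0 v(0, 1): E3/C4 m6 -> F3/F4 P8 similar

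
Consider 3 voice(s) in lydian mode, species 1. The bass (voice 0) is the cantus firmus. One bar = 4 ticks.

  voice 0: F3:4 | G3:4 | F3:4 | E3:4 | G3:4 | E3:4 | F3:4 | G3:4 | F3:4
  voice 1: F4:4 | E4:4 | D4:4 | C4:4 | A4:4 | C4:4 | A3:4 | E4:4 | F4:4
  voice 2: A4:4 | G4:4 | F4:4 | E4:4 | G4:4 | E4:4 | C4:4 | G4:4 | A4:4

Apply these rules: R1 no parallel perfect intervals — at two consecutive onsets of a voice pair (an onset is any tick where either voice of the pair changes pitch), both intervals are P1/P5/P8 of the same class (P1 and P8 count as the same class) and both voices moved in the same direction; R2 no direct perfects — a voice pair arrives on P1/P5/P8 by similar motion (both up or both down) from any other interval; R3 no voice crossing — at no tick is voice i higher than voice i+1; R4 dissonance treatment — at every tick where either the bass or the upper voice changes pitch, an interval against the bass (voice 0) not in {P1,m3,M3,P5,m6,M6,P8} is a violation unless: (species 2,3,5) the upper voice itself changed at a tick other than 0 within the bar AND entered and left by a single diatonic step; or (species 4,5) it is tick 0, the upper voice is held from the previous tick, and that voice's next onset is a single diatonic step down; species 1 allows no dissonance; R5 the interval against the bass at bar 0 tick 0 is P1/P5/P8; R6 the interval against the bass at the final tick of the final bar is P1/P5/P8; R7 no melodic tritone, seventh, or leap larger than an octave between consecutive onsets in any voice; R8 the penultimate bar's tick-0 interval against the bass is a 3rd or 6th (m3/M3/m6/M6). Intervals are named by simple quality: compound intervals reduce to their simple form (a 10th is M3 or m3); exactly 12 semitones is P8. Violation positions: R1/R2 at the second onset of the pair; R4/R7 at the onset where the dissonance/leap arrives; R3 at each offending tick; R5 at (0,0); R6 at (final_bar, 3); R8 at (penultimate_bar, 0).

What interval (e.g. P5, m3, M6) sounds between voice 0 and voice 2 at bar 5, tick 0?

voice 0=E3 voice 2=E4 -> P8

P8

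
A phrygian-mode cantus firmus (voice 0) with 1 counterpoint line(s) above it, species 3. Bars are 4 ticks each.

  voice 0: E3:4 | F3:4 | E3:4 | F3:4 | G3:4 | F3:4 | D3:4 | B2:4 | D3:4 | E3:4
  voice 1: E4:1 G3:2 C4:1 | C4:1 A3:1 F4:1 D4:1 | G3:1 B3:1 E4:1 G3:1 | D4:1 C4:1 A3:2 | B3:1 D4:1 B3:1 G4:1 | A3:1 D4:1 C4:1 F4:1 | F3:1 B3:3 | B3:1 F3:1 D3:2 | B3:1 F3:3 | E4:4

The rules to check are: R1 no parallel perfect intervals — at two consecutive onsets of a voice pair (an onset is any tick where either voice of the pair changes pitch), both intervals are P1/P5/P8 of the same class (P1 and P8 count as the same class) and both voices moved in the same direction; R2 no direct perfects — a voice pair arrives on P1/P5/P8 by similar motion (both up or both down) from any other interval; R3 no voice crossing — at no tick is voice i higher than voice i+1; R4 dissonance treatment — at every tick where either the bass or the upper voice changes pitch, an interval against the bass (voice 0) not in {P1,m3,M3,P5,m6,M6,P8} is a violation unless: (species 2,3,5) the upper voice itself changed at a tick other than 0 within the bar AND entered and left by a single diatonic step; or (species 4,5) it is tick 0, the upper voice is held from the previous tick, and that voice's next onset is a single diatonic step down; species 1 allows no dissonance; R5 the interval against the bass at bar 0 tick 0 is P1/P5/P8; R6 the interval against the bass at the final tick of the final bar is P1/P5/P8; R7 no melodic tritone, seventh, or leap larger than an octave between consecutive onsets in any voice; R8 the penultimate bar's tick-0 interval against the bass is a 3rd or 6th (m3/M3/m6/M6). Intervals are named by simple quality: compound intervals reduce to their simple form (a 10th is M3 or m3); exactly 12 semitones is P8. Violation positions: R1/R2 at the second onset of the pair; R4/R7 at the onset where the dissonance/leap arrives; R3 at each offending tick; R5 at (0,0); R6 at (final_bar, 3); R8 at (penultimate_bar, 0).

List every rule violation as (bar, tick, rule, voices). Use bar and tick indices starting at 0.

bar 0: v0=E3 v1=E4 downbeat P8
bar 1: v0=F3 v1=C4 downbeat P5
bar 2: v0=E3 v1=G3 downbeat m3
bar 3: v0=F3 v1=D4 downbeat M6
bar 4: v0=G3 v1=B3 downbeat M3
bar 5: v0=F3 v1=A3 downbeat M3
bar 6: v0=D3 v1=F3 downbeat m3
bar 7: v0=B2 v1=B3 downbeat P8
bar 8: v0=D3 v1=B3 downbeat M6
bar 9: v0=E3 v1=E4 downbeat P8
  -> R7 @ bar 5 tick 0 v(1,): G4->A3 leap 10st
  -> R7 @ bar 6 tick 1 v(1,): F3->B3 leap 6st
  -> R4 @ bar 7 tick 1 v(0, 1): B2/F3 TT untreated
  -> R7 @ bar 7 tick 1 v(1,): B3->F3 leap 6st
  -> R7 @ bar 8 tick 1 v(1,): B3->F3 leap 6st
  -> R2 @ bar 9 tick 0 v(0, 1): D3/F3 m3 -> E3/E4 P8 similar
  -> R7 @ bar 9 tick 0 v(1,): F3->E4 leap 11st

(5, 0, R7, (1,))
(6, 1, R7, (1,))
(7, 1, R4, (0, 1))
(7, 1, R7, (1,))
(8, 1, R7, (1,))
(9, 0, R2, (0, 1))
(9, 0, R7, (1,))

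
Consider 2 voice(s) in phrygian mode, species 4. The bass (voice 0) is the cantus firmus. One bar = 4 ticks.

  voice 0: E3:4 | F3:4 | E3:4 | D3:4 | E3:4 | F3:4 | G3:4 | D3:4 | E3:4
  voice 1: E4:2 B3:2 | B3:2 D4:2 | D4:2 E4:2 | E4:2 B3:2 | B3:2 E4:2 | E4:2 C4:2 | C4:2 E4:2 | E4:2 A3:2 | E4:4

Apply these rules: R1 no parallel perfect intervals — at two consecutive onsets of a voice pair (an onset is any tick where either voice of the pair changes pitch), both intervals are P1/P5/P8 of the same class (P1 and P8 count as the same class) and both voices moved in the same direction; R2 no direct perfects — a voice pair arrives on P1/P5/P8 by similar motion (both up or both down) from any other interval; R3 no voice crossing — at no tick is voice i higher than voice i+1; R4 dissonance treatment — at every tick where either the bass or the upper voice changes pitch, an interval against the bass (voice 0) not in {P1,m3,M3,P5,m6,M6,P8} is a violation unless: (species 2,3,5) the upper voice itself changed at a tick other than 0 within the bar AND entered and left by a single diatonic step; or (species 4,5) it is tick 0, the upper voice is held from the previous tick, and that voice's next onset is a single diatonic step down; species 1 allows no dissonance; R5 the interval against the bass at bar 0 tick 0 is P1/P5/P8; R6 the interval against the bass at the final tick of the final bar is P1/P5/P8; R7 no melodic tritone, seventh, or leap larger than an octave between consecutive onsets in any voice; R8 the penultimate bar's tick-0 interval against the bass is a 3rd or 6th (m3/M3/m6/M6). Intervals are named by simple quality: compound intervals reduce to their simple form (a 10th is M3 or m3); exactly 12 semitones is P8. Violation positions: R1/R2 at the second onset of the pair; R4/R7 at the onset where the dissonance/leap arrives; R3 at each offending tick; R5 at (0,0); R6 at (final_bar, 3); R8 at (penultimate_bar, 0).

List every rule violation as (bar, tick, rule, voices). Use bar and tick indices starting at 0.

bar 0: v0=E3 v1=E4 downbeat P8
bar 1: v0=F3 v1=B3 downbeat TT
bar 2: v0=E3 v1=D4 downbeat m7
bar 3: v0=D3 v1=E4 downbeat M2
bar 4: v0=E3 v1=B3 downbeat P5
bar 5: v0=F3 v1=E4 downbeat M7
bar 6: v0=G3 v1=C4 downbeat P4
bar 7: v0=D3 v1=E4 downbeat M2
bar 8: v0=E3 v1=E4 downbeat P8
  -> R4 @ bar 1 tick 0 v(0, 1): F3/B3 TT untreated
  -> R4 @ bar 2 tick 0 v(0, 1): E3/D4 m7 untreated
  -> R4 @ bar 3 tick 0 v(0, 1): D3/E4 M2 untreated
  -> R4 @ bar 5 tick 0 v(0, 1): F3/E4 M7 untreated
  -> R4 @ bar 6 tick 0 v(0, 1): G3/C4 P4 untreated
  -> R4 @ bar 7 tick 0 v(0, 1): D3/E4 M2 untreated
  -> R8 @ bar 7 tick 0 v(0, 1): penult M2 not 3rd/6th
  -> R2 @ bar 8 tick 0 v(0, 1): D3/A3 P5 -> E3/E4 P8 similar

(1, 0, R4, (0, 1))
(2, 0, R4, (0, 1))
(3, 0, R4, (0, 1))
(5, 0, R4, (0, 1))
(6, 0, R4, (0, 1))
(7, 0, R4, (0, 1))
(7, 0, R8, (0, 1))
(8, 0, R2, (0, 1))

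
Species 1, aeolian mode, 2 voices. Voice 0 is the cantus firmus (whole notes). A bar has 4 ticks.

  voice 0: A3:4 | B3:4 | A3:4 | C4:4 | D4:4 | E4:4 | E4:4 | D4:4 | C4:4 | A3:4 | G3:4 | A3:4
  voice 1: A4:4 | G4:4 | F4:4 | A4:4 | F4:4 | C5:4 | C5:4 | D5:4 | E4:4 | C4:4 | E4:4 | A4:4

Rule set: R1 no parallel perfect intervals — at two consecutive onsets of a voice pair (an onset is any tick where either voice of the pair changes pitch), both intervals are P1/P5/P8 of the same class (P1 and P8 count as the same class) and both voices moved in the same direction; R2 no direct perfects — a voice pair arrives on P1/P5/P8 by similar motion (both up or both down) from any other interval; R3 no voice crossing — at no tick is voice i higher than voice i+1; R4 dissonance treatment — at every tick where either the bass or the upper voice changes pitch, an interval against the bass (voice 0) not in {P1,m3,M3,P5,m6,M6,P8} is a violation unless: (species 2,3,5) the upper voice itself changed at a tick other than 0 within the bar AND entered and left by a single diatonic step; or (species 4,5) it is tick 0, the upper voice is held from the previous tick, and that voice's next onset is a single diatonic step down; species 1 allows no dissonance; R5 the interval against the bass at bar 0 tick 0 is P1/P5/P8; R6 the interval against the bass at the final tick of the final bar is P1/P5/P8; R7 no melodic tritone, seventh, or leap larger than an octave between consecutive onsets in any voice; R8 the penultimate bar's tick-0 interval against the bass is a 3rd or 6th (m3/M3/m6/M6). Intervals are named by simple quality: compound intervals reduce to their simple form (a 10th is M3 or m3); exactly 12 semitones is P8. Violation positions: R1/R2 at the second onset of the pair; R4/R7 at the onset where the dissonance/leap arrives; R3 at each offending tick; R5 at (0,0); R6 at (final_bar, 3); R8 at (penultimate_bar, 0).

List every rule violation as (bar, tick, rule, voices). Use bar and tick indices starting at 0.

bar 0: v0=A3 v1=A4 downbeat P8
bar 1: v0=B3 v1=G4 downbeat m6
bar 2: v0=A3 v1=F4 downbeat m6
bar 3: v0=C4 v1=A4 downbeat M6
bar 4: v0=D4 v1=F4 downbeat m3
bar 5: v0=E4 v1=C5 downbeat m6
bar 6: v0=E4 v1=C5 downbeat m6
bar 7: v0=D4 v1=D5 downbeat P8
bar 8: v0=C4 v1=E4 downbeat M3
bar 9: v0=A3 v1=C4 downbeat m3
bar 10: v0=G3 v1=E4 downbeat M6
bar 11: v0=A3 v1=A4 downbeat P8
  -> R7 @ bar 8 tick 0 v(1,): D5->E4 leap 10st
  -> R2 @ bar 11 tick 0 v(0, 1): G3/E4 M6 -> A3/A4 P8 similar

(8, 0, R7, (1,))
(11, 0, R2, (0, 1))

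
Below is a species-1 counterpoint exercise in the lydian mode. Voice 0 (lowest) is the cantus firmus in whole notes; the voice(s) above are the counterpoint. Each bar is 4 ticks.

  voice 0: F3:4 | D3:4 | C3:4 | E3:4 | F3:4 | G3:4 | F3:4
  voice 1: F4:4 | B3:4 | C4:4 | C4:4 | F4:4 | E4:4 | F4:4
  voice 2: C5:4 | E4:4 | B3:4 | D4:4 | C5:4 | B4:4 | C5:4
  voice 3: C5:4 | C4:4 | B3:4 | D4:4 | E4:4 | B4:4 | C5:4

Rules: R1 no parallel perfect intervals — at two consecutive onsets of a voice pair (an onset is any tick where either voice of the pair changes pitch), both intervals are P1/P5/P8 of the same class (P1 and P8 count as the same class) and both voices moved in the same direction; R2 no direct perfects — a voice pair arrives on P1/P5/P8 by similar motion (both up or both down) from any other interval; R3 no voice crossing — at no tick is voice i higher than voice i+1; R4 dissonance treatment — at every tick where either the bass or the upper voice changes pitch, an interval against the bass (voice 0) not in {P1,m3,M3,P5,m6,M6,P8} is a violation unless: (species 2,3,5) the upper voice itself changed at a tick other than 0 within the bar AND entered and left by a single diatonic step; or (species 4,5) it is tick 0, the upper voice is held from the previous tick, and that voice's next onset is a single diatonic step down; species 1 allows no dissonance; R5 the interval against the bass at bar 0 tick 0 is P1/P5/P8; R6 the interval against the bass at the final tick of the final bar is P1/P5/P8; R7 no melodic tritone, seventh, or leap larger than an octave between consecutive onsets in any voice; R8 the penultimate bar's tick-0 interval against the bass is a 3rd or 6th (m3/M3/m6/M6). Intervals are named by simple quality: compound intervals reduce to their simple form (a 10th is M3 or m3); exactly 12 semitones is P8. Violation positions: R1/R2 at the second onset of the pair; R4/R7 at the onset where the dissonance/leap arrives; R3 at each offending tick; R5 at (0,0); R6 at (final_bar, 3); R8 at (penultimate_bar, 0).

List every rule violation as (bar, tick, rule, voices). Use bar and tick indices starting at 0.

bar 0: v0=F3 v1=F4 v2=C5 v3=C5 downbeat P5
bar 1: v0=D3 v1=B3 v2=E4 v3=C4 downbeat m7
bar 2: v0=C3 v1=C4 v2=B3 v3=B3 downbeat M7
bar 3: v0=E3 v1=C4 v2=D4 v3=D4 downbeat m7
bar 4: v0=F3 v1=F4 v2=C5 v3=E4 downbeat M7
bar 5: v0=G3 v1=E4 v2=B4 v3=B4 downbeat M3
bar 6: v0=F3 v1=F4 v2=C5 v3=C5 downbeat P5
  -> R3 @ bar 1 tick 0 v(2, 3): E4 above C4
  -> R4 @ bar 1 tick 0 v(0, 2): D3/E4 M2 untreated
  -> R4 @ bar 1 tick 0 v(0, 3): D3/C4 m7 untreated
  -> R7 @ bar 1 tick 0 v(1,): F4->B3 leap 6st
  -> R3 @ bar 1 tick 1 v(2, 3): E4 above C4
  -> R3 @ bar 1 tick 2 v(2, 3): E4 above C4
  -> R3 @ bar 1 tick 3 v(2, 3): E4 above C4
  -> R2 @ bar 2 tick 0 v(2, 3): E4/C4 M3 -> B3/B3 P1 similar
  -> R3 @ bar 2 tick 0 v(1, 2): C4 above B3
  -> R4 @ bar 2 tick 0 v(0, 2): C3/B3 M7 untreated
  -> R4 @ bar 2 tick 0 v(0, 3): C3/B3 M7 untreated
  -> R3 @ bar 2 tick 1 v(1, 2): C4 above B3
  -> R3 @ bar 2 tick 2 v(1, 2): C4 above B3
  -> R3 @ bar 2 tick 3 v(1, 2): C4 above B3
  -> R1 @ bar 3 tick 0 v(2, 3): B3/B3 P1 -> D4/D4 P1 similar
  -> R4 @ bar 3 tick 0 v(0, 2): E3/D4 m7 untreated
  -> R4 @ bar 3 tick 0 v(0, 3): E3/D4 m7 untreated
  -> R2 @ bar 4 tick 0 v(0, 1): E3/C4 m6 -> F3/F4 P8 similar
  -> R2 @ bar 4 tick 0 v(0, 2): E3/D4 m7 -> F3/C5 P5 similar
  -> R2 @ bar 4 tick 0 v(1, 2): C4/D4 M2 -> F4/C5 P5 similar
  -> R3 @ bar 4 tick 0 v(2, 3): C5 above E4
  -> R4 @ bar 4 tick 0 v(0, 3): F3/E4 M7 untreated
  -> R7 @ bar 4 tick 0 v(2,): D4->C5 leap 10st
  -> R3 @ bar 4 tick 1 v(2, 3): C5 above E4
  -> R3 @ bar 4 tick 2 v(2, 3): C5 above E4
  -> R3 @ bar 4 tick 3 v(2, 3): C5 above E4
  -> R1 @ bar 5 tick 0 v(1, 2): F4/C5 P5 -> E4/B4 P5 similar
  -> R1 @ bar 6 tick 0 v(1, 2): E4/B4 P5 -> F4/C5 P5 similar
  -> R1 @ bar 6 tick 0 v(1, 3): E4/B4 P5 -> F4/C5 P5 similar
  -> R1 @ bar 6 tick 0 v(2, 3): B4/B4 P1 -> C5/C5 P1 similar

(1, 0, R3, (2, 3))
(1, 0, R4, (0, 2))
(1, 0, R4, (0, 3))
(1, 0, R7, (1,))
(1, 1, R3, (2, 3))
(1, 2, R3, (2, 3))
(1, 3, R3, (2, 3))
(2, 0, R2, (2, 3))
(2, 0, R3, (1, 2))
(2, 0, R4, (0, 2))
(2, 0, R4, (0, 3))
(2, 1, R3, (1, 2))
(2, 2, R3, (1, 2))
(2, 3, R3, (1, 2))
(3, 0, R1, (2, 3))
(3, 0, R4, (0, 2))
(3, 0, R4, (0, 3))
(4, 0, R2, (0, 1))
(4, 0, R2, (0, 2))
(4, 0, R2, (1, 2))
(4, 0, R3, (2, 3))
(4, 0, R4, (0, 3))
(4, 0, R7, (2,))
(4, 1, R3, (2, 3))
(4, 2, R3, (2, 3))
(4, 3, R3, (2, 3))
(5, 0, R1, (1, 2))
(6, 0, R1, (1, 2))
(6, 0, R1, (1, 3))
(6, 0, R1, (2, 3))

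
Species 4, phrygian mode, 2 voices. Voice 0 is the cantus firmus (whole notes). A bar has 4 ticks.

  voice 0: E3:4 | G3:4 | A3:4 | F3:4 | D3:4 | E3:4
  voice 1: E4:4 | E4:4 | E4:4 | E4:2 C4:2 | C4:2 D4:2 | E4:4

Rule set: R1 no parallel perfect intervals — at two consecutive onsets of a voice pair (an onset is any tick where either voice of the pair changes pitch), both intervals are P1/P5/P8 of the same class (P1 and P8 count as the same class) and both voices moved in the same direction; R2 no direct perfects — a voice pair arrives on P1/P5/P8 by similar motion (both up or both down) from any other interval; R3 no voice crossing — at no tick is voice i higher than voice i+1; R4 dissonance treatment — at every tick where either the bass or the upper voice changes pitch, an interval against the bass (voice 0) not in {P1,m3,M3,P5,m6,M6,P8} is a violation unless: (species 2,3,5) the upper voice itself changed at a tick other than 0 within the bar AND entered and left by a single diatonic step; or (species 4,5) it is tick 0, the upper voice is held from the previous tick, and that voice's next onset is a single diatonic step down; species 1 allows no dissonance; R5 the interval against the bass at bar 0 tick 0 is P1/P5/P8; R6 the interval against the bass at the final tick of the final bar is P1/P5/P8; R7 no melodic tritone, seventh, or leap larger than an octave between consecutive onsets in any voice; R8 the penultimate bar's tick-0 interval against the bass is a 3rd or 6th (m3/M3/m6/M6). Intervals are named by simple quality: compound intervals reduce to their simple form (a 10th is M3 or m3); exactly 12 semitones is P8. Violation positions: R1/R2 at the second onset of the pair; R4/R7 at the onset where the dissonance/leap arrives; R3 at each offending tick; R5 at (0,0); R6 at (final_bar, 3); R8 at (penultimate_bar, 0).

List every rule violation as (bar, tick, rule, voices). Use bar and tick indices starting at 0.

(3, 0, R4, (0, 1))
(4, 0, R4, (0, 1))
(4, 0, R8, (0, 1))
(5, 0, R1, (0, 1))

bar 0: v0=E3 v1=E4 downbeat P8
bar 1: v0=G3 v1=E4 downbeat M6
bar 2: v0=A3 v1=E4 downbeat P5
bar 3: v0=F3 v1=E4 downbeat M7
bar 4: v0=D3 v1=C4 downbeat m7
bar 5: v0=E3 v1=E4 downbeat P8
  -> R4 @ bar 3 tick 0 v(0, 1): F3/E4 M7 untreated
  -> R4 @ bar 4 tick 0 v(0, 1): D3/C4 m7 untreated
  -> R8 @ bar 4 tick 0 v(0, 1): penult m7 not 3rd/6th
  -> R1 @ bar 5 tick 0 v(0, 1): D3/D4 P8 -> E3/E4 P8 similar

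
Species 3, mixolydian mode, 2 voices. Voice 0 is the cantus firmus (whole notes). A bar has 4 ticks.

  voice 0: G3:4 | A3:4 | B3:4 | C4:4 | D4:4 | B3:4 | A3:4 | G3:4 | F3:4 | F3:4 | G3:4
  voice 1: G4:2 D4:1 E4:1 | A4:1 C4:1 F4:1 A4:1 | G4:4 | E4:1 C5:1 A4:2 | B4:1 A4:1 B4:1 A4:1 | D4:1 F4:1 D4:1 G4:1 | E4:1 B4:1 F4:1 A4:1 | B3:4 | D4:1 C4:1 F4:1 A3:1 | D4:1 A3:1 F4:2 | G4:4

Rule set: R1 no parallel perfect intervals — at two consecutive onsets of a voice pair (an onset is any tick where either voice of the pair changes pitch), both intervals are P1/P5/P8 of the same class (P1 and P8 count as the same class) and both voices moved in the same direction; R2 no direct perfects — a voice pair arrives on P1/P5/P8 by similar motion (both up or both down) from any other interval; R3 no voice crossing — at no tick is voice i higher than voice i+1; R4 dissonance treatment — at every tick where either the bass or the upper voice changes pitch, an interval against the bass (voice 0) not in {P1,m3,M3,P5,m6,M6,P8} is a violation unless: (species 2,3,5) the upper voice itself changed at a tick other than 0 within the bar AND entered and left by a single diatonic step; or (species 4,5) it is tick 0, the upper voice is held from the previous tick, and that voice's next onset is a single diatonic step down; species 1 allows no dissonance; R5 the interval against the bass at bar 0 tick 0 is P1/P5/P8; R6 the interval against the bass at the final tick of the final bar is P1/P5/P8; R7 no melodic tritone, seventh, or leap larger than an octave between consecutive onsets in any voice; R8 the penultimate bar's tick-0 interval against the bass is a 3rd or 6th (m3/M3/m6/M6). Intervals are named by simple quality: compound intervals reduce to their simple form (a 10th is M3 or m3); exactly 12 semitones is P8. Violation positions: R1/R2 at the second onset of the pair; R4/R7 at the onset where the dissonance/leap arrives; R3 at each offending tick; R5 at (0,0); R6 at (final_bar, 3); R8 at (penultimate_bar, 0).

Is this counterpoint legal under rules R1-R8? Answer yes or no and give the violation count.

bar 0: v0=G3 v1=G4 (P8)
bar 1: v0=A3 v1=A4 (P8)
bar 2: v0=B3 v1=G4 (m6)
bar 3: v0=C4 v1=E4 (M3)
bar 4: v0=D4 v1=B4 (M6)
bar 5: v0=B3 v1=D4 (m3)
bar 6: v0=A3 v1=E4 (P5)
bar 7: v0=G3 v1=B3 (M3)
bar 8: v0=F3 v1=D4 (M6)
bar 9: v0=F3 v1=D4 (M6)
bar 10: v0=G3 v1=G4 (P8)
  R2 @ bar1.0: G3/E4 M6 -> A3/A4 P8 similar
  R4 @ bar5.1: B3/F4 TT untreated
  R2 @ bar6.0: B3/G4 m6 -> A3/E4 P5 similar
  R4 @ bar6.1: A3/B4 M2 untreated
  R7 @ bar6.2: B4->F4 leap 6st
  R7 @ bar7.0: A4->B3 leap 10st
  R1 @ bar10.0: F3/F4 P8 -> G3/G4 P8 similar

No (7 violations)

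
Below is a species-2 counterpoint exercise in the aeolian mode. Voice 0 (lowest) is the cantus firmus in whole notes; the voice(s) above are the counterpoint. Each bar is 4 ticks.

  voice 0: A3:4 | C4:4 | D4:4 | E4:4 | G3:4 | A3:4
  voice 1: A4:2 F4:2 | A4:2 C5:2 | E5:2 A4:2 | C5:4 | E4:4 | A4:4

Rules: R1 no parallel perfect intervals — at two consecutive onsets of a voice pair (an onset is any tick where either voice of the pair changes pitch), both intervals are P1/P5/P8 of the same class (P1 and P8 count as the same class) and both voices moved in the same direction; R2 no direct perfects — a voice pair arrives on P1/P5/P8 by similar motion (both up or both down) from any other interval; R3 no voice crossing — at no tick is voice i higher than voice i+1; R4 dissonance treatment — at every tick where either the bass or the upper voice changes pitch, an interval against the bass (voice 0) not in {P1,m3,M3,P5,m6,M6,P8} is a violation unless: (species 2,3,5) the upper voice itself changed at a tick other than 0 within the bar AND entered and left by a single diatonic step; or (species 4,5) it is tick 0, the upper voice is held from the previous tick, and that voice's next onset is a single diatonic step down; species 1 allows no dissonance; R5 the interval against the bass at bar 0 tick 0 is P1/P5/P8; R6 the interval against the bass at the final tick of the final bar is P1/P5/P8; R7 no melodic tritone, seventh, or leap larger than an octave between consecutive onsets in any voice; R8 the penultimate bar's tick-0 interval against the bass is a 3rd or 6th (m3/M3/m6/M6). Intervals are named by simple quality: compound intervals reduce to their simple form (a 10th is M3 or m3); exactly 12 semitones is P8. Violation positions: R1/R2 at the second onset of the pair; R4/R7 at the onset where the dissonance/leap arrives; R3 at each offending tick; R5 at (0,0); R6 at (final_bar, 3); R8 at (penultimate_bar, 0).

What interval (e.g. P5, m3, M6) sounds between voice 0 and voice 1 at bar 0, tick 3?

voice 0=A3 voice 1=F4 -> m6

m6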